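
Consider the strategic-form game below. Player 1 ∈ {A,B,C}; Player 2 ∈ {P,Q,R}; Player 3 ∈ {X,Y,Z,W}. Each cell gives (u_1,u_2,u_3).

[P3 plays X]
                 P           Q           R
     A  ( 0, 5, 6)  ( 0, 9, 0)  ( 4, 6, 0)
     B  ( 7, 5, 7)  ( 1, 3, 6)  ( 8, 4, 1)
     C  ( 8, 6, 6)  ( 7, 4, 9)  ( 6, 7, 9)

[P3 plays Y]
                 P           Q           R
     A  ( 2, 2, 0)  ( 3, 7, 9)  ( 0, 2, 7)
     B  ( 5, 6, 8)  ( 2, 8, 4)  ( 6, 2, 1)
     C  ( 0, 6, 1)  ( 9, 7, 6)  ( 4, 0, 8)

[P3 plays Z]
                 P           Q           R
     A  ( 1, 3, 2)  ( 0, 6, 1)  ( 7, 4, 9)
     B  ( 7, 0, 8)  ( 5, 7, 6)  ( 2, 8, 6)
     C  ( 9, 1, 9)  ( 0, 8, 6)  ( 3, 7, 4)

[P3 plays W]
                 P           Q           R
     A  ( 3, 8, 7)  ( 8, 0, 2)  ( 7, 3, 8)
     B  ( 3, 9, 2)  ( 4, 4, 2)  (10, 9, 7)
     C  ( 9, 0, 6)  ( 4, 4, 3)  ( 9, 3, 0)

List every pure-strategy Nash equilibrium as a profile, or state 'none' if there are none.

Nash profiles: (B,R,W)

(A,P,X): not NE [P1→C gives 8>0; P2→Q gives 9>5; P3→W gives 7>6]
(A,P,Y): not NE [P1→B gives 5>2; P2→Q gives 7>2; P3→W gives 7>0]
(A,P,Z): not NE [P1→C gives 9>1; P2→Q gives 6>3; P3→W gives 7>2]
(A,P,W): not NE [P1→C gives 9>3]
(A,Q,X): not NE [P1→C gives 7>0; P3→Y gives 9>0]
(A,Q,Y): not NE [P1→C gives 9>3]
(A,Q,Z): not NE [P1→B gives 5>0; P3→Y gives 9>1]
(A,Q,W): not NE [P2→P gives 8>0; P3→Y gives 9>2]
(A,R,X): not NE [P1→B gives 8>4; P2→Q gives 9>6; P3→Z gives 9>0]
(A,R,Y): not NE [P1→B gives 6>0; P2→Q gives 7>2; P3→Z gives 9>7]
(A,R,Z): not NE [P2→Q gives 6>4]
(A,R,W): not NE [P1→B gives 10>7; P2→P gives 8>3; P3→Z gives 9>8]
(B,P,X): not NE [P1→C gives 8>7; P3→Z gives 8>7]
(B,P,Y): not NE [P2→Q gives 8>6]
(B,P,Z): not NE [P1→C gives 9>7; P2→R gives 8>0]
(B,P,W): not NE [P1→C gives 9>3; P3→Z gives 8>2]
(B,Q,X): not NE [P1→C gives 7>1; P2→P gives 5>3]
(B,Q,Y): not NE [P1→C gives 9>2; P3→Z gives 6>4]
(B,Q,Z): not NE [P2→R gives 8>7]
(B,Q,W): not NE [P1→A gives 8>4; P2→R gives 9>4; P3→Z gives 6>2]
(B,R,X): not NE [P2→P gives 5>4; P3→W gives 7>1]
(B,R,Y): not NE [P2→Q gives 8>2; P3→W gives 7>1]
(B,R,Z): not NE [P1→A gives 7>2; P3→W gives 7>6]
(B,R,W): NE
(C,P,X): not NE [P2→R gives 7>6; P3→Z gives 9>6]
(C,P,Y): not NE [P1→B gives 5>0; P2→Q gives 7>6; P3→Z gives 9>1]
(C,P,Z): not NE [P2→Q gives 8>1]
(C,P,W): not NE [P2→Q gives 4>0; P3→Z gives 9>6]
(C,Q,X): not NE [P2→R gives 7>4]
(C,Q,Y): not NE [P3→X gives 9>6]
(C,Q,Z): not NE [P1→B gives 5>0; P3→X gives 9>6]
(C,Q,W): not NE [P1→A gives 8>4; P3→X gives 9>3]
(C,R,X): not NE [P1→B gives 8>6]
(C,R,Y): not NE [P1→B gives 6>4; P2→Q gives 7>0; P3→X gives 9>8]
(C,R,Z): not NE [P1→A gives 7>3; P2→Q gives 8>7; P3→X gives 9>4]
(C,R,W): not NE [P1→B gives 10>9; P2→Q gives 4>3; P3→X gives 9>0]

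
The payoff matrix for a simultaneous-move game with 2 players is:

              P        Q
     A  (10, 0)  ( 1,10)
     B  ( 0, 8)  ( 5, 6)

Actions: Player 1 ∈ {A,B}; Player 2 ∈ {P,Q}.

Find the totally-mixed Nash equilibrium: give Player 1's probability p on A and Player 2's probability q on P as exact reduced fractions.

p=1/6, q=2/7

P1 indiff ⇒ q·10+(1-q)·1 = q·0+(1-q)·5 ⇒ q(10) = (1-q)(4) ⇒ q = 2/7
P2 indiff ⇒ p·0+(1-p)·8 = p·10+(1-p)·6 ⇒ p(-10) = (1-p)(-2) ⇒ p = 1/6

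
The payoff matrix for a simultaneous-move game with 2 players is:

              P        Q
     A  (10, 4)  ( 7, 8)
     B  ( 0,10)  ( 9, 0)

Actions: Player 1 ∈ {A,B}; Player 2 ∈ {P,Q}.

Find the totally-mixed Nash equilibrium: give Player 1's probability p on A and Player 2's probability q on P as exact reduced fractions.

(p,q) = (5/7, 1/6)

P1 indiff ⇒ q·10+(1-q)·7 = q·0+(1-q)·9 ⇒ q(10) = (1-q)(2) ⇒ q = 1/6
P2 indiff ⇒ p·4+(1-p)·10 = p·8+(1-p)·0 ⇒ p(-4) = (1-p)(-10) ⇒ p = 5/7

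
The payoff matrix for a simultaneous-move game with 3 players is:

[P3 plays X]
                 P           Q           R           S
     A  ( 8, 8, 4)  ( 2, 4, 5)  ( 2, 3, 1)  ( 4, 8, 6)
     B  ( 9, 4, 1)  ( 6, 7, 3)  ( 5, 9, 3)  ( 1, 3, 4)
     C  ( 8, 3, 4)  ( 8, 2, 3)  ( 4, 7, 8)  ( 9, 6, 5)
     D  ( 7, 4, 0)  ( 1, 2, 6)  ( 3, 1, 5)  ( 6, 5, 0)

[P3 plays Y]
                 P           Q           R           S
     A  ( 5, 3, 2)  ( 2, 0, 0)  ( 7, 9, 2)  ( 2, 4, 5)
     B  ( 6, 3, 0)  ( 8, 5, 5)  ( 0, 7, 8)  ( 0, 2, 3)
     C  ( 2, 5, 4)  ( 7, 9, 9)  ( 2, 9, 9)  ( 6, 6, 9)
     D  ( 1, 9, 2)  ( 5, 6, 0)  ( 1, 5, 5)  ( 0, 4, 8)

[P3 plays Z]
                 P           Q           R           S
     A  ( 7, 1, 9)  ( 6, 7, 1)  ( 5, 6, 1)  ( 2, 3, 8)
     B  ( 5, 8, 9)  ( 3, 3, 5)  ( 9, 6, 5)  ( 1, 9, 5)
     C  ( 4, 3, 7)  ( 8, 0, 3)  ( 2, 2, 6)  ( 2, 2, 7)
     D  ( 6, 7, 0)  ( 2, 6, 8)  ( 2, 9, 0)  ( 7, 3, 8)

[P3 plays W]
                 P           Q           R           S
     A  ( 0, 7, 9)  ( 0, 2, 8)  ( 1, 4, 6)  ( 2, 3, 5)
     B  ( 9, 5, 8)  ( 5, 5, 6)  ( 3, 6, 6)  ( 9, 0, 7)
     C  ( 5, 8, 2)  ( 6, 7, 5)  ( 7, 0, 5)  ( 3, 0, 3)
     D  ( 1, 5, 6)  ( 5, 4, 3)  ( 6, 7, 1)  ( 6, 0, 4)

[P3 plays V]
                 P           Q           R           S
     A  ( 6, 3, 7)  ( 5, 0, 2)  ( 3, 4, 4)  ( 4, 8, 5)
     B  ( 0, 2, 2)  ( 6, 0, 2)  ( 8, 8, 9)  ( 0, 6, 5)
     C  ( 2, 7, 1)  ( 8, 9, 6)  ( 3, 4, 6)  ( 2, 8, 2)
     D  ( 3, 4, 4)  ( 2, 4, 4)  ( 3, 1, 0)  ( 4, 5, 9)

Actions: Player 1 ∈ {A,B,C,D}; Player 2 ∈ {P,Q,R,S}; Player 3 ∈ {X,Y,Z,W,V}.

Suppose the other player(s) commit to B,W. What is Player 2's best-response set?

P2 best: {R}

u_2(P vs B,W) = 5
u_2(Q vs B,W) = 5
u_2(R vs B,W) = 6
u_2(S vs B,W) = 0
max payoff 6 at {R}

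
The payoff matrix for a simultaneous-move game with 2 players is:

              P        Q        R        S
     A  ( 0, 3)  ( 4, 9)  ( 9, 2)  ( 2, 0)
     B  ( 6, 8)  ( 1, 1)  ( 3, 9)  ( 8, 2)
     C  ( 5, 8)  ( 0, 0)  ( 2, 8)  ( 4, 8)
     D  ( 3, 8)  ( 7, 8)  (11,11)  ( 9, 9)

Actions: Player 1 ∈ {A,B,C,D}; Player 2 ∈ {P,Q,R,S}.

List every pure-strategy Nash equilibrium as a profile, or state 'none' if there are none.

(A,P): not NE [P1→B gives 6>0; P2→Q gives 9>3]
(A,Q): not NE [P1→D gives 7>4]
(A,R): not NE [P1→D gives 11>9; P2→Q gives 9>2]
(A,S): not NE [P1→D gives 9>2; P2→Q gives 9>0]
(B,P): not NE [P2→R gives 9>8]
(B,Q): not NE [P1→D gives 7>1; P2→R gives 9>1]
(B,R): not NE [P1→D gives 11>3]
(B,S): not NE [P1→D gives 9>8; P2→R gives 9>2]
(C,P): not NE [P1→B gives 6>5]
(C,Q): not NE [P1→D gives 7>0; P2→S gives 8>0]
(C,R): not NE [P1→D gives 11>2]
(C,S): not NE [P1→D gives 9>4]
(D,P): not NE [P1→B gives 6>3; P2→R gives 11>8]
(D,Q): not NE [P2→R gives 11>8]
(D,R): NE
(D,S): not NE [P2→R gives 11>9]

PSNE = {(D,R)}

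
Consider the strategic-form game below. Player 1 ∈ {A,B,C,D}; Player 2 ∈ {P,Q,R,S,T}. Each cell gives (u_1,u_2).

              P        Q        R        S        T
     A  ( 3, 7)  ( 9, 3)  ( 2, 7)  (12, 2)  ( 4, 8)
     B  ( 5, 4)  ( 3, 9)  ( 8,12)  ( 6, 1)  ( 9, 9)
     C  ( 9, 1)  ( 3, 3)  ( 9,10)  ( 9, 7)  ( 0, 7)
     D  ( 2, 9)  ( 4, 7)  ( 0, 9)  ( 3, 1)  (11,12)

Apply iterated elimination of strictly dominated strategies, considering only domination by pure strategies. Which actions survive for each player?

Survivors P1:{B,C,D} P2:{R,T}

P2 drop P (T beats it: A:8>7 B:9>4 C:7>1 D:12>9)
P2 drop Q (R beats it: A:7>3 B:12>9 C:10>3 D:9>7)
P2 drop S (R beats it: A:7>2 B:12>1 C:10>7 D:9>1)
P1 drop A (B beats it: R:8>2 T:9>4)
P1→{B,C,D} P2→{R,T}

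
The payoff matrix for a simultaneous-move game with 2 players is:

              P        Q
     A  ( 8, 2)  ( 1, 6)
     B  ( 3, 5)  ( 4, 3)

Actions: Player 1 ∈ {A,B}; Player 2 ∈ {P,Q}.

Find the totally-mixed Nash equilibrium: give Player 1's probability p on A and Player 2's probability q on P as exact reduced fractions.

P1 mixes 1/3 on A; P2 mixes 3/8 on P

P1 indiff ⇒ q·8+(1-q)·1 = q·3+(1-q)·4 ⇒ q(5) = (1-q)(3) ⇒ q = 3/8
P2 indiff ⇒ p·2+(1-p)·5 = p·6+(1-p)·3 ⇒ p(-4) = (1-p)(-2) ⇒ p = 1/3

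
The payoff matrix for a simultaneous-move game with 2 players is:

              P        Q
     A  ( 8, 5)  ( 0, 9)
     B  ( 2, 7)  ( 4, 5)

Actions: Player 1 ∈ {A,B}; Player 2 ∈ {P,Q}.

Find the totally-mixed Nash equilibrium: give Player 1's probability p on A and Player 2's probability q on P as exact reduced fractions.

P1 mixes 1/3 on A; P2 mixes 2/5 on P

P1 indiff ⇒ q·8+(1-q)·0 = q·2+(1-q)·4 ⇒ q(6) = (1-q)(4) ⇒ q = 2/5
P2 indiff ⇒ p·5+(1-p)·7 = p·9+(1-p)·5 ⇒ p(-4) = (1-p)(-2) ⇒ p = 1/3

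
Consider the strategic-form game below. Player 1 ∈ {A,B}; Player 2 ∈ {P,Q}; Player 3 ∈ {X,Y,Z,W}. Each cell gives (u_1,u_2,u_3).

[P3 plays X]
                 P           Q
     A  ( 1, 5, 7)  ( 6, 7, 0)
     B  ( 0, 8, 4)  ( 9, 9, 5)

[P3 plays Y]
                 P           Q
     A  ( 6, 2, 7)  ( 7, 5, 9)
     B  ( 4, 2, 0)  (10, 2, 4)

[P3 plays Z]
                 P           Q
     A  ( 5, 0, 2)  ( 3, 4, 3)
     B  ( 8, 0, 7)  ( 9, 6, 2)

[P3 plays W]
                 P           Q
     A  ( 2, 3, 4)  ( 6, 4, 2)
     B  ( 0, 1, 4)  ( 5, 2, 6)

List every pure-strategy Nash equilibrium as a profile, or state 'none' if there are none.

No pure NE.

(A,P,X): not NE [P2→Q gives 7>5]
(A,P,Y): not NE [P2→Q gives 5>2]
(A,P,Z): not NE [P1→B gives 8>5; P2→Q gives 4>0; P3→Y gives 7>2]
(A,P,W): not NE [P2→Q gives 4>3; P3→Y gives 7>4]
(A,Q,X): not NE [P1→B gives 9>6; P3→Y gives 9>0]
(A,Q,Y): not NE [P1→B gives 10>7]
(A,Q,Z): not NE [P1→B gives 9>3; P3→Y gives 9>3]
(A,Q,W): not NE [P3→Y gives 9>2]
(B,P,X): not NE [P1→A gives 1>0; P2→Q gives 9>8; P3→Z gives 7>4]
(B,P,Y): not NE [P1→A gives 6>4; P3→Z gives 7>0]
(B,P,Z): not NE [P2→Q gives 6>0]
(B,P,W): not NE [P1→A gives 2>0; P2→Q gives 2>1; P3→Z gives 7>4]
(B,Q,X): not NE [P3→W gives 6>5]
(B,Q,Y): not NE [P3→W gives 6>4]
(B,Q,Z): not NE [P3→W gives 6>2]
(B,Q,W): not NE [P1→A gives 6>5]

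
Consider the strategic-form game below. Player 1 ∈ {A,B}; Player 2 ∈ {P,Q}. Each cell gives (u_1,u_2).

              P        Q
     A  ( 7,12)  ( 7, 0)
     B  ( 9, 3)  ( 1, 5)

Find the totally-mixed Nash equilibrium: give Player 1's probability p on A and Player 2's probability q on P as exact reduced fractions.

(p,q) = (1/7, 3/4)

P1 indiff ⇒ q·7+(1-q)·7 = q·9+(1-q)·1 ⇒ q(-2) = (1-q)(-6) ⇒ q = 3/4
P2 indiff ⇒ p·12+(1-p)·3 = p·0+(1-p)·5 ⇒ p(12) = (1-p)(2) ⇒ p = 1/7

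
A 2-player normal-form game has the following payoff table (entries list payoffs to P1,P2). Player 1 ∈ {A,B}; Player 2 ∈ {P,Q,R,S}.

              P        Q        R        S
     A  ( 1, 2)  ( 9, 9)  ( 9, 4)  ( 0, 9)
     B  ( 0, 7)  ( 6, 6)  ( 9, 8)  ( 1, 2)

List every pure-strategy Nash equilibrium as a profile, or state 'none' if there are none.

(A,P): not NE [P2→S gives 9>2]
(A,Q): NE
(A,R): not NE [P2→S gives 9>4]
(A,S): not NE [P1→B gives 1>0]
(B,P): not NE [P1→A gives 1>0; P2→R gives 8>7]
(B,Q): not NE [P1→A gives 9>6; P2→R gives 8>6]
(B,R): NE
(B,S): not NE [P2→R gives 8>2]

Nash profiles: (A,Q), (B,R)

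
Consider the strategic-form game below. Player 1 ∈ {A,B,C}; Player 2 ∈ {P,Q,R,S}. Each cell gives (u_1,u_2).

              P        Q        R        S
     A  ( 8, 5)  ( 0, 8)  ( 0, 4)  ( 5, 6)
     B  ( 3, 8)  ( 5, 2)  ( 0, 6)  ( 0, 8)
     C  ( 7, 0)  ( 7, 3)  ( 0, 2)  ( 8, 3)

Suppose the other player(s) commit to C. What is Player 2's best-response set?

BR_2 = {Q,S}

u_2(P vs C) = 0
u_2(Q vs C) = 3
u_2(R vs C) = 2
u_2(S vs C) = 3
max payoff 3 at {Q,S}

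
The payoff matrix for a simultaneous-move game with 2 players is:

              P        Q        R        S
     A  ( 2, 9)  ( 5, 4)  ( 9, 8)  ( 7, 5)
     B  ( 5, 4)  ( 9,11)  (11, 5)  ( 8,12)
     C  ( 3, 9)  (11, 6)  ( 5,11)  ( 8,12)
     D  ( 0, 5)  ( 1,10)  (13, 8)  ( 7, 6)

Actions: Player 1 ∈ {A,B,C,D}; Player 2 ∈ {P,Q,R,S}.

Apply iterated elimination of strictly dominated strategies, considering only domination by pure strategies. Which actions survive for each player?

Remaining: P1:{B,C,D} P2:{Q,R,S}

P1 drop A (B beats it: P:5>2 Q:9>5 R:11>9 S:8>7)
P2 drop P (R beats it: B:5>4 C:11>9 D:8>5)
P1→{B,C,D} P2→{Q,R,S}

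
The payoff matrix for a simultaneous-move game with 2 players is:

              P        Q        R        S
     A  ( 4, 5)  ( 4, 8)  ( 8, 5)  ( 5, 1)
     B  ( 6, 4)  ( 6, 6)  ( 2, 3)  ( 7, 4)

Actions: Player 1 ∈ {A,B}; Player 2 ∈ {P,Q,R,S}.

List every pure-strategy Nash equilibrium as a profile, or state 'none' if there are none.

PSNE = {(B,Q)}

(A,P): not NE [P1→B gives 6>4; P2→Q gives 8>5]
(A,Q): not NE [P1→B gives 6>4]
(A,R): not NE [P2→Q gives 8>5]
(A,S): not NE [P1→B gives 7>5; P2→Q gives 8>1]
(B,P): not NE [P2→Q gives 6>4]
(B,Q): NE
(B,R): not NE [P1→A gives 8>2; P2→Q gives 6>3]
(B,S): not NE [P2→Q gives 6>4]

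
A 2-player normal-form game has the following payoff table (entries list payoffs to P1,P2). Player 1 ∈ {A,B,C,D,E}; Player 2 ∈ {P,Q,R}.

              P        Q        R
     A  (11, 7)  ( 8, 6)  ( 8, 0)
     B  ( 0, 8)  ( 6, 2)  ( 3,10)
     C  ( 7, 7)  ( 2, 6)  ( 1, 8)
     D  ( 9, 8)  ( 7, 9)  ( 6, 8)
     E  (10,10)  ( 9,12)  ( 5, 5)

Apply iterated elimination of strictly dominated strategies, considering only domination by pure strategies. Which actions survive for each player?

P1 drop B (A beats it: P:11>0 Q:8>6 R:8>3)
P1 drop C (A beats it: P:11>7 Q:8>2 R:8>1)
P1 drop D (A beats it: P:11>9 Q:8>7 R:8>6)
P2 drop R (P beats it: A:7>0 E:10>5)
P1→{A,E} P2→{P,Q}

Survivors P1:{A,E} P2:{P,Q}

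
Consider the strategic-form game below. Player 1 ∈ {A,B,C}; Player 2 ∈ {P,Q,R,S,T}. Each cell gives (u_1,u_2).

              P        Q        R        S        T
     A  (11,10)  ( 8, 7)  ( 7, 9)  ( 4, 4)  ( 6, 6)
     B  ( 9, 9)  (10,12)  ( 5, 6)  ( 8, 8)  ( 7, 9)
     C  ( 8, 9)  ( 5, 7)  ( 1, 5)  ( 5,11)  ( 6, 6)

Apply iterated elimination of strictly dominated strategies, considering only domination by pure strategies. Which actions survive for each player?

P1 drop C (B beats it: P:9>8 Q:10>5 R:5>1 S:8>5 T:7>6)
P2 drop R (P beats it: A:10>9 B:9>6)
P2 drop S (P beats it: A:10>4 B:9>8)
P2 drop T (Q beats it: A:7>6 B:12>9)
P1→{A,B} P2→{P,Q}

IESDS → P1:{A,B} P2:{P,Q}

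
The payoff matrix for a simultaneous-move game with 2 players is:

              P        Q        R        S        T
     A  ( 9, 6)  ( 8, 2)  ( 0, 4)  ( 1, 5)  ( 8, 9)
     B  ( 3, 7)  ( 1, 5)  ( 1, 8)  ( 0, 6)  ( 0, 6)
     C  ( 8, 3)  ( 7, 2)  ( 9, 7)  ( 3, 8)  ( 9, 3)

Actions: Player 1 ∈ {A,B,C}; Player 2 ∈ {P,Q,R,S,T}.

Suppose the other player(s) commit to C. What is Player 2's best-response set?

BR_2 = {S}

u_2(P vs C) = 3
u_2(Q vs C) = 2
u_2(R vs C) = 7
u_2(S vs C) = 8
u_2(T vs C) = 3
max payoff 8 at {S}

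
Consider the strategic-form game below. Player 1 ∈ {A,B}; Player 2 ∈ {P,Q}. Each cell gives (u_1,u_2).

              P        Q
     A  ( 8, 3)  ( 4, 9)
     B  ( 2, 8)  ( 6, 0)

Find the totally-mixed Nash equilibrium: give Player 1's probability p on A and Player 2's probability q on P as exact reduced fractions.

P1 mixes 4/7 on A; P2 mixes 1/4 on P

P1 indiff ⇒ q·8+(1-q)·4 = q·2+(1-q)·6 ⇒ q(6) = (1-q)(2) ⇒ q = 1/4
P2 indiff ⇒ p·3+(1-p)·8 = p·9+(1-p)·0 ⇒ p(-6) = (1-p)(-8) ⇒ p = 4/7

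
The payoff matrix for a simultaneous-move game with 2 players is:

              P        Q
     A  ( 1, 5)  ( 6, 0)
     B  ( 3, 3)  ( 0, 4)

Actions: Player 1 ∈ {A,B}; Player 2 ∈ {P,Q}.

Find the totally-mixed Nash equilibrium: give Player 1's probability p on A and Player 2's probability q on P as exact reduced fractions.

p=1/6, q=3/4

P1 indiff ⇒ q·1+(1-q)·6 = q·3+(1-q)·0 ⇒ q(-2) = (1-q)(-6) ⇒ q = 3/4
P2 indiff ⇒ p·5+(1-p)·3 = p·0+(1-p)·4 ⇒ p(5) = (1-p)(1) ⇒ p = 1/6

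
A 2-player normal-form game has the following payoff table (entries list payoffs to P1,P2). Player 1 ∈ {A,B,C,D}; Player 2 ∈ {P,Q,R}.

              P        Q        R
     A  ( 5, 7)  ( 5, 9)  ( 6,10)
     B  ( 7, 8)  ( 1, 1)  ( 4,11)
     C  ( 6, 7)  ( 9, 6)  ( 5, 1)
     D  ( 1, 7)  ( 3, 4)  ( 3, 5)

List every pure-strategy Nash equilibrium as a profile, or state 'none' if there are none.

(A,P): not NE [P1→B gives 7>5; P2→R gives 10>7]
(A,Q): not NE [P1→C gives 9>5; P2→R gives 10>9]
(A,R): NE
(B,P): not NE [P2→R gives 11>8]
(B,Q): not NE [P1→C gives 9>1; P2→R gives 11>1]
(B,R): not NE [P1→A gives 6>4]
(C,P): not NE [P1→B gives 7>6]
(C,Q): not NE [P2→P gives 7>6]
(C,R): not NE [P1→A gives 6>5; P2→P gives 7>1]
(D,P): not NE [P1→B gives 7>1]
(D,Q): not NE [P1→C gives 9>3; P2→P gives 7>4]
(D,R): not NE [P1→A gives 6>3; P2→P gives 7>5]

PSNE = {(A,R)}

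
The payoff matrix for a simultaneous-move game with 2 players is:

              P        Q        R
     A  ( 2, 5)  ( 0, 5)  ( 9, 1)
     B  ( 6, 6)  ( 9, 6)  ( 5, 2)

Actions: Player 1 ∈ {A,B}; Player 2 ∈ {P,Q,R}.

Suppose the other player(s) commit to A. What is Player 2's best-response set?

P2 best: {P,Q}

u_2(P vs A) = 5
u_2(Q vs A) = 5
u_2(R vs A) = 1
max payoff 5 at {P,Q}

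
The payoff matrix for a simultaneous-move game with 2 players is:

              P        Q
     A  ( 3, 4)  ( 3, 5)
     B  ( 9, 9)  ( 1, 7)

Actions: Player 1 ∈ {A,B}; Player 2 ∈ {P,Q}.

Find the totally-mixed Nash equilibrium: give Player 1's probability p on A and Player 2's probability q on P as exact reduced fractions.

P1 mixes 2/3 on A; P2 mixes 1/4 on P

P1 indiff ⇒ q·3+(1-q)·3 = q·9+(1-q)·1 ⇒ q(-6) = (1-q)(-2) ⇒ q = 1/4
P2 indiff ⇒ p·4+(1-p)·9 = p·5+(1-p)·7 ⇒ p(-1) = (1-p)(-2) ⇒ p = 2/3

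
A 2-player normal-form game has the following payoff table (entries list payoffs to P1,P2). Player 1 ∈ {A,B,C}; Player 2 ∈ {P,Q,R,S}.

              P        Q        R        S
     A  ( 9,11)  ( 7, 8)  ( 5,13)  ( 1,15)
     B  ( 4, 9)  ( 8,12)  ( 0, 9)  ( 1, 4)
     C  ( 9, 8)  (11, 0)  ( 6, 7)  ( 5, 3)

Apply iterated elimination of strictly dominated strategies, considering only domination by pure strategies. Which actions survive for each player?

P1 drop B (C beats it: P:9>4 Q:11>8 R:6>0 S:5>1)
P2 drop Q (P beats it: A:11>8 C:8>0)
P1→{A,C} P2→{P,R,S}

IESDS → P1:{A,C} P2:{P,R,S}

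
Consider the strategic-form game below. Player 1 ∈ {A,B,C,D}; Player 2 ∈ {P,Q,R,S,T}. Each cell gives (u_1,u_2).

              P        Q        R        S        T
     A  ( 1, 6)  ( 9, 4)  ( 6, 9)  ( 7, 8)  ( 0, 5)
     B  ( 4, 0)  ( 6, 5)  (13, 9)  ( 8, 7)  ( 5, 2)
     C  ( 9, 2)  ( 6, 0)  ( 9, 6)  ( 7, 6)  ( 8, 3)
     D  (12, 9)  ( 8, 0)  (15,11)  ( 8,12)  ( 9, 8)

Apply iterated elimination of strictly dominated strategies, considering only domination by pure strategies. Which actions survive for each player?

IESDS → P1:{B,D} P2:{R,S}

P1 drop C (D beats it: P:12>9 Q:8>6 R:15>9 S:8>7 T:9>8)
P2 drop P (R beats it: A:9>6 B:9>0 D:11>9)
P2 drop Q (R beats it: A:9>4 B:9>5 D:11>0)
P1 drop A (B beats it: R:13>6 S:8>7 T:5>0)
P2 drop T (R beats it: B:9>2 D:11>8)
P1→{B,D} P2→{R,S}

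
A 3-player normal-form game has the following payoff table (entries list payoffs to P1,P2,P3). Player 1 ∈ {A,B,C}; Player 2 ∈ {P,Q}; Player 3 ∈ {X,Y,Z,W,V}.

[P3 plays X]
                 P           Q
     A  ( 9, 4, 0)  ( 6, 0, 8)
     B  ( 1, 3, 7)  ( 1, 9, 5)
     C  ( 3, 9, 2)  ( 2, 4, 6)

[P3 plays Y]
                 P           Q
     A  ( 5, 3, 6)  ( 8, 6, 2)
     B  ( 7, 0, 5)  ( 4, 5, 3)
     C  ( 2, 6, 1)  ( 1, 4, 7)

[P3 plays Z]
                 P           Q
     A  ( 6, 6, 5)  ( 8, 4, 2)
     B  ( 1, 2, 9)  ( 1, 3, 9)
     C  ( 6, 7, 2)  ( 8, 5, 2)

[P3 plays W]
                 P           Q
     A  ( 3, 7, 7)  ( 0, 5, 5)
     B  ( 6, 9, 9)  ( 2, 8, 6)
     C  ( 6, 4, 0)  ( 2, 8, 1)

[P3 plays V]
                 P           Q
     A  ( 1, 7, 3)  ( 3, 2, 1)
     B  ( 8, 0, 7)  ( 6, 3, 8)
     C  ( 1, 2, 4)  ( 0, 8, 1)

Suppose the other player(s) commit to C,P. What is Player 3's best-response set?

u_3(X vs C,P) = 2
u_3(Y vs C,P) = 1
u_3(Z vs C,P) = 2
u_3(W vs C,P) = 0
u_3(V vs C,P) = 4
max payoff 4 at {V}

BR_3 = {V}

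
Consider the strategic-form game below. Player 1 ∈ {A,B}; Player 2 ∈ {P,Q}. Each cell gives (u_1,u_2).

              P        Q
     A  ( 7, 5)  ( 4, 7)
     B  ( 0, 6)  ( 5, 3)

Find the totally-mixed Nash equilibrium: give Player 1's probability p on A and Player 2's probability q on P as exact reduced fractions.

(p,q) = (3/5, 1/8)

P1 indiff ⇒ q·7+(1-q)·4 = q·0+(1-q)·5 ⇒ q(7) = (1-q)(1) ⇒ q = 1/8
P2 indiff ⇒ p·5+(1-p)·6 = p·7+(1-p)·3 ⇒ p(-2) = (1-p)(-3) ⇒ p = 3/5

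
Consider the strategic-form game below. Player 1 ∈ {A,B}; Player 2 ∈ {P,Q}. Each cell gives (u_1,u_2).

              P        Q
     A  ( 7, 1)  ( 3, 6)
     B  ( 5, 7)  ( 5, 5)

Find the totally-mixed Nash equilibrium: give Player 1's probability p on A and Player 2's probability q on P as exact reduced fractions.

(p,q) = (2/7, 1/2)

P1 indiff ⇒ q·7+(1-q)·3 = q·5+(1-q)·5 ⇒ q(2) = (1-q)(2) ⇒ q = 1/2
P2 indiff ⇒ p·1+(1-p)·7 = p·6+(1-p)·5 ⇒ p(-5) = (1-p)(-2) ⇒ p = 2/7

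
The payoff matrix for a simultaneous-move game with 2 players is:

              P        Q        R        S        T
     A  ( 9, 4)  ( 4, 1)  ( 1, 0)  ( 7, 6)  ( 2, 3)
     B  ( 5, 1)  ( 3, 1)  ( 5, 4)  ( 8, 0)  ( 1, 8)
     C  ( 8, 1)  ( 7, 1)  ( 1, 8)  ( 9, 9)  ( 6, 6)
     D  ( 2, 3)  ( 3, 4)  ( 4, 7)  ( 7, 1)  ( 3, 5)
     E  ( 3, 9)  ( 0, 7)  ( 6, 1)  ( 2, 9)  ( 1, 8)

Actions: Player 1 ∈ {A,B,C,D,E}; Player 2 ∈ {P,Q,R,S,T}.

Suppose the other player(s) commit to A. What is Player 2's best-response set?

u_2(P vs A) = 4
u_2(Q vs A) = 1
u_2(R vs A) = 0
u_2(S vs A) = 6
u_2(T vs A) = 3
max payoff 6 at {S}

argmax u_2 = {S}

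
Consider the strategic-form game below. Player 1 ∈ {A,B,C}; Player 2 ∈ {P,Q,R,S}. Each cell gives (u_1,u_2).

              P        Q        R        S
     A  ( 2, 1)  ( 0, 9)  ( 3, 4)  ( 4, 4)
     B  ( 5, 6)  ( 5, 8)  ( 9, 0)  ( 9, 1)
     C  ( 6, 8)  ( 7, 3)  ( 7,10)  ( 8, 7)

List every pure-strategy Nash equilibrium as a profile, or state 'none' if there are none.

(A,P): not NE [P1→C gives 6>2; P2→Q gives 9>1]
(A,Q): not NE [P1→C gives 7>0]
(A,R): not NE [P1→B gives 9>3; P2→Q gives 9>4]
(A,S): not NE [P1→B gives 9>4; P2→Q gives 9>4]
(B,P): not NE [P1→C gives 6>5; P2→Q gives 8>6]
(B,Q): not NE [P1→C gives 7>5]
(B,R): not NE [P2→Q gives 8>0]
(B,S): not NE [P2→Q gives 8>1]
(C,P): not NE [P2→R gives 10>8]
(C,Q): not NE [P2→R gives 10>3]
(C,R): not NE [P1→B gives 9>7]
(C,S): not NE [P1→B gives 9>8; P2→R gives 10>7]

No pure NE.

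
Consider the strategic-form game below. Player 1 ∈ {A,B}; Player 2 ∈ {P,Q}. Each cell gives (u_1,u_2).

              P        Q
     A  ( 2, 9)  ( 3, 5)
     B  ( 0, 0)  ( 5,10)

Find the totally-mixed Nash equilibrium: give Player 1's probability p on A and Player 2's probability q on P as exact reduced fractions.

P1 indiff ⇒ q·2+(1-q)·3 = q·0+(1-q)·5 ⇒ q(2) = (1-q)(2) ⇒ q = 1/2
P2 indiff ⇒ p·9+(1-p)·0 = p·5+(1-p)·10 ⇒ p(4) = (1-p)(10) ⇒ p = 5/7

p=5/7, q=1/2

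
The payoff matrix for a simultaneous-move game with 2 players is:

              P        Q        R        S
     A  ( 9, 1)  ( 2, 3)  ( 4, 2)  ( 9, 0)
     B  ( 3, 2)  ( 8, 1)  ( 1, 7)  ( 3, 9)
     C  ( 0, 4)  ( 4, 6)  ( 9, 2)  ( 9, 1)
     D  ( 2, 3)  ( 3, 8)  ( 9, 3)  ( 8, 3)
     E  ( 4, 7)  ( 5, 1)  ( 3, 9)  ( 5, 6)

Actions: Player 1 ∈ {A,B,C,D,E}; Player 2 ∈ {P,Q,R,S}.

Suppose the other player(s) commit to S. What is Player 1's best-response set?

u_1(A vs S) = 9
u_1(B vs S) = 3
u_1(C vs S) = 9
u_1(D vs S) = 8
u_1(E vs S) = 5
max payoff 9 at {A,C}

argmax u_1 = {A,C}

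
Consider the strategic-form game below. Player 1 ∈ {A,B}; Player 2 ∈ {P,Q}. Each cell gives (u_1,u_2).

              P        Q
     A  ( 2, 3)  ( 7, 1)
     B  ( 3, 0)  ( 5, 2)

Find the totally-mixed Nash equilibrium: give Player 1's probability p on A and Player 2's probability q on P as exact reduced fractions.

P1 indiff ⇒ q·2+(1-q)·7 = q·3+(1-q)·5 ⇒ q(-1) = (1-q)(-2) ⇒ q = 2/3
P2 indiff ⇒ p·3+(1-p)·0 = p·1+(1-p)·2 ⇒ p(2) = (1-p)(2) ⇒ p = 1/2

p=1/2, q=2/3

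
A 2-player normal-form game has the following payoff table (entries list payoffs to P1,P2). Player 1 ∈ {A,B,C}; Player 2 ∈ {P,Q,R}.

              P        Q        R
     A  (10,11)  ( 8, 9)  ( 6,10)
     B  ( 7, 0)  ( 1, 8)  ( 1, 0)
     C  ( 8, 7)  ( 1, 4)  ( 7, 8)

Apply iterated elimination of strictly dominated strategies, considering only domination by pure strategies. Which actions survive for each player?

P1 drop B (A beats it: P:10>7 Q:8>1 R:6>1)
P2 drop Q (P beats it: A:11>9 C:7>4)
P1→{A,C} P2→{P,R}

Survivors P1:{A,C} P2:{P,R}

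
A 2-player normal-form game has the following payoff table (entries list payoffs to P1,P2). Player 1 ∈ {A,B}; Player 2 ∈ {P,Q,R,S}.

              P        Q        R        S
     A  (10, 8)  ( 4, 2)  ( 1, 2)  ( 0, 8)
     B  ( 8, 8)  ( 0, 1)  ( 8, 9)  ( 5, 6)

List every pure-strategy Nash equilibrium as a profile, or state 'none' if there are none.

Nash profiles: (A,P), (B,R)

(A,P): NE
(A,Q): not NE [P2→S gives 8>2]
(A,R): not NE [P1→B gives 8>1; P2→S gives 8>2]
(A,S): not NE [P1→B gives 5>0]
(B,P): not NE [P1→A gives 10>8; P2→R gives 9>8]
(B,Q): not NE [P1→A gives 4>0; P2→R gives 9>1]
(B,R): NE
(B,S): not NE [P2→R gives 9>6]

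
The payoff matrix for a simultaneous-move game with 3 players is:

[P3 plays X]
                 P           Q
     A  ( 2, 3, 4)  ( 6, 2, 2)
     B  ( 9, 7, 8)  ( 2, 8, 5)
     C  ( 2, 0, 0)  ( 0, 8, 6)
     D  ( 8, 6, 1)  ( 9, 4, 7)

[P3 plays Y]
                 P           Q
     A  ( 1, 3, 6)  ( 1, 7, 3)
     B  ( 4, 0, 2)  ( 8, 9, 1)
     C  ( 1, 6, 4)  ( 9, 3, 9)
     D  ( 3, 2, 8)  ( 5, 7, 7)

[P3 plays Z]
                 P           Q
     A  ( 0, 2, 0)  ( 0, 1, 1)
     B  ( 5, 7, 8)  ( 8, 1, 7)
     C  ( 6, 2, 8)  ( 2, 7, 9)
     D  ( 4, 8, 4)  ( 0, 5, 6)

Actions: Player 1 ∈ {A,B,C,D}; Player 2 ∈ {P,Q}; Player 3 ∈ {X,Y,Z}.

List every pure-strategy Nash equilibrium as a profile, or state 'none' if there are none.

Equilibria: none

(A,P,X): not NE [P1→B gives 9>2; P3→Y gives 6>4]
(A,P,Y): not NE [P1→B gives 4>1; P2→Q gives 7>3]
(A,P,Z): not NE [P1→C gives 6>0; P3→Y gives 6>0]
(A,Q,X): not NE [P1→D gives 9>6; P2→P gives 3>2; P3→Y gives 3>2]
(A,Q,Y): not NE [P1→C gives 9>1]
(A,Q,Z): not NE [P1→B gives 8>0; P2→P gives 2>1; P3→Y gives 3>1]
(B,P,X): not NE [P2→Q gives 8>7]
(B,P,Y): not NE [P2→Q gives 9>0; P3→Z gives 8>2]
(B,P,Z): not NE [P1→C gives 6>5]
(B,Q,X): not NE [P1→D gives 9>2; P3→Z gives 7>5]
(B,Q,Y): not NE [P1→C gives 9>8; P3→Z gives 7>1]
(B,Q,Z): not NE [P2→P gives 7>1]
(C,P,X): not NE [P1→B gives 9>2; P2→Q gives 8>0; P3→Z gives 8>0]
(C,P,Y): not NE [P1→B gives 4>1; P3→Z gives 8>4]
(C,P,Z): not NE [P2→Q gives 7>2]
(C,Q,X): not NE [P1→D gives 9>0; P3→Z gives 9>6]
(C,Q,Y): not NE [P2→P gives 6>3]
(C,Q,Z): not NE [P1→B gives 8>2]
(D,P,X): not NE [P1→B gives 9>8; P3→Y gives 8>1]
(D,P,Y): not NE [P1→B gives 4>3; P2→Q gives 7>2]
(D,P,Z): not NE [P1→C gives 6>4; P3→Y gives 8>4]
(D,Q,X): not NE [P2→P gives 6>4]
(D,Q,Y): not NE [P1→C gives 9>5]
(D,Q,Z): not NE [P1→B gives 8>0; P2→P gives 8>5; P3→Y gives 7>6]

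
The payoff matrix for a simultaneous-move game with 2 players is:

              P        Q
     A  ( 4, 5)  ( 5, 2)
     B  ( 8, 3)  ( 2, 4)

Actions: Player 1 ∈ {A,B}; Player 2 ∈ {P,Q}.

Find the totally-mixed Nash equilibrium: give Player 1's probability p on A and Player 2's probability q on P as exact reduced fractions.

p=1/4, q=3/7

P1 indiff ⇒ q·4+(1-q)·5 = q·8+(1-q)·2 ⇒ q(-4) = (1-q)(-3) ⇒ q = 3/7
P2 indiff ⇒ p·5+(1-p)·3 = p·2+(1-p)·4 ⇒ p(3) = (1-p)(1) ⇒ p = 1/4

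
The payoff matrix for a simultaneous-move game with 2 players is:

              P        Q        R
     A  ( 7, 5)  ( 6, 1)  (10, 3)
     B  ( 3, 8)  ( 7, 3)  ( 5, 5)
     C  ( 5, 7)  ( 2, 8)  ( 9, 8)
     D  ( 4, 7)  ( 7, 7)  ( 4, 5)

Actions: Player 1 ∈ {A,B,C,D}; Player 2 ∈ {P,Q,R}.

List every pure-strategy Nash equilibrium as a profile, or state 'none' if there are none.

NE set: (A,P), (D,Q)

(A,P): NE
(A,Q): not NE [P1→D gives 7>6; P2→P gives 5>1]
(A,R): not NE [P2→P gives 5>3]
(B,P): not NE [P1→A gives 7>3]
(B,Q): not NE [P2→P gives 8>3]
(B,R): not NE [P1→A gives 10>5; P2→P gives 8>5]
(C,P): not NE [P1→A gives 7>5; P2→R gives 8>7]
(C,Q): not NE [P1→D gives 7>2]
(C,R): not NE [P1→A gives 10>9]
(D,P): not NE [P1→A gives 7>4]
(D,Q): NE
(D,R): not NE [P1→A gives 10>4; P2→Q gives 7>5]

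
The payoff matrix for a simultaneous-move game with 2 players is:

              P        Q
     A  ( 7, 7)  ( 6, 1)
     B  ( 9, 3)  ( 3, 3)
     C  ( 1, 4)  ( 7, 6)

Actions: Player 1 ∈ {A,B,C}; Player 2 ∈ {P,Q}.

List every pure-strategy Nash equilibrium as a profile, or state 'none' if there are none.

(A,P): not NE [P1→B gives 9>7]
(A,Q): not NE [P1→C gives 7>6; P2→P gives 7>1]
(B,P): NE
(B,Q): not NE [P1→C gives 7>3]
(C,P): not NE [P1→B gives 9>1; P2→Q gives 6>4]
(C,Q): NE

Nash profiles: (B,P), (C,Q)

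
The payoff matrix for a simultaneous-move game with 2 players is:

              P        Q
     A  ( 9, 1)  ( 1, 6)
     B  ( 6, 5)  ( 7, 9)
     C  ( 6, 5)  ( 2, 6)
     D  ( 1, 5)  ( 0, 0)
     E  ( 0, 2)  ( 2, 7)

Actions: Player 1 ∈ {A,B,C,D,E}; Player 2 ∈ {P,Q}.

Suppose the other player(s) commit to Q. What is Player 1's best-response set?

u_1(A vs Q) = 1
u_1(B vs Q) = 7
u_1(C vs Q) = 2
u_1(D vs Q) = 0
u_1(E vs Q) = 2
max payoff 7 at {B}

BR_1 = {B}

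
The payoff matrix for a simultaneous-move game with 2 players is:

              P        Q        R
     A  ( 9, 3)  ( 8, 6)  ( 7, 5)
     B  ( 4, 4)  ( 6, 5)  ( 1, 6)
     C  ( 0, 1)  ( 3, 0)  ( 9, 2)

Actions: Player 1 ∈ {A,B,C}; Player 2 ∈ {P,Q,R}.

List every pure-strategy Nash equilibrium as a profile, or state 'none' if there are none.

(A,P): not NE [P2→Q gives 6>3]
(A,Q): NE
(A,R): not NE [P1→C gives 9>7; P2→Q gives 6>5]
(B,P): not NE [P1→A gives 9>4; P2→R gives 6>4]
(B,Q): not NE [P1→A gives 8>6; P2→R gives 6>5]
(B,R): not NE [P1→C gives 9>1]
(C,P): not NE [P1→A gives 9>0; P2→R gives 2>1]
(C,Q): not NE [P1→A gives 8>3; P2→R gives 2>0]
(C,R): NE

PSNE = {(A,Q), (C,R)}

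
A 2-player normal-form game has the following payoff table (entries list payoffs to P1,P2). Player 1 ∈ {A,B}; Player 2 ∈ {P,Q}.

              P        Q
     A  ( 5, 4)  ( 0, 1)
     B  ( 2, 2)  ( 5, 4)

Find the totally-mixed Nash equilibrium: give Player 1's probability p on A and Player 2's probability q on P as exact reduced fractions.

P1 indiff ⇒ q·5+(1-q)·0 = q·2+(1-q)·5 ⇒ q(3) = (1-q)(5) ⇒ q = 5/8
P2 indiff ⇒ p·4+(1-p)·2 = p·1+(1-p)·4 ⇒ p(3) = (1-p)(2) ⇒ p = 2/5

P1 mixes 2/5 on A; P2 mixes 5/8 on P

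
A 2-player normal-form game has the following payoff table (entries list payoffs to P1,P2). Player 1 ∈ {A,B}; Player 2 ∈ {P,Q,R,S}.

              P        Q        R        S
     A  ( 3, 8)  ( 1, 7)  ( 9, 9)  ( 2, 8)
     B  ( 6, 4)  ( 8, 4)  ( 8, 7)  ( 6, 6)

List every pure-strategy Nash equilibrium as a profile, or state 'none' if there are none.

PSNE = {(A,R)}

(A,P): not NE [P1→B gives 6>3; P2→R gives 9>8]
(A,Q): not NE [P1→B gives 8>1; P2→R gives 9>7]
(A,R): NE
(A,S): not NE [P1→B gives 6>2; P2→R gives 9>8]
(B,P): not NE [P2→R gives 7>4]
(B,Q): not NE [P2→R gives 7>4]
(B,R): not NE [P1→A gives 9>8]
(B,S): not NE [P2→R gives 7>6]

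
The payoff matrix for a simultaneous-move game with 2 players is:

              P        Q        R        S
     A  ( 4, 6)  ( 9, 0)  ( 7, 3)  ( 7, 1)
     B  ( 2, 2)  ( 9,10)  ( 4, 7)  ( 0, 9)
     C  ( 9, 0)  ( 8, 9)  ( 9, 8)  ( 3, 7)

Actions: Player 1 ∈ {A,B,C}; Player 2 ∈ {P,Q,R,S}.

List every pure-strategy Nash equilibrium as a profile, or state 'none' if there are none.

(A,P): not NE [P1→C gives 9>4]
(A,Q): not NE [P2→P gives 6>0]
(A,R): not NE [P1→C gives 9>7; P2→P gives 6>3]
(A,S): not NE [P2→P gives 6>1]
(B,P): not NE [P1→C gives 9>2; P2→Q gives 10>2]
(B,Q): NE
(B,R): not NE [P1→C gives 9>4; P2→Q gives 10>7]
(B,S): not NE [P1→A gives 7>0; P2→Q gives 10>9]
(C,P): not NE [P2→Q gives 9>0]
(C,Q): not NE [P1→B gives 9>8]
(C,R): not NE [P2→Q gives 9>8]
(C,S): not NE [P1→A gives 7>3; P2→Q gives 9>7]

Nash profiles: (B,Q)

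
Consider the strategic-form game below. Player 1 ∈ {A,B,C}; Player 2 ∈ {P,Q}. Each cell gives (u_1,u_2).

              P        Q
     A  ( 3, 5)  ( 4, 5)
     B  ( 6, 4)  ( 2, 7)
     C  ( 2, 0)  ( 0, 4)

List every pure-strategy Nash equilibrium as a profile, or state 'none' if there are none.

NE set: (A,Q)

(A,P): not NE [P1→B gives 6>3]
(A,Q): NE
(B,P): not NE [P2→Q gives 7>4]
(B,Q): not NE [P1→A gives 4>2]
(C,P): not NE [P1→B gives 6>2; P2→Q gives 4>0]
(C,Q): not NE [P1→A gives 4>0]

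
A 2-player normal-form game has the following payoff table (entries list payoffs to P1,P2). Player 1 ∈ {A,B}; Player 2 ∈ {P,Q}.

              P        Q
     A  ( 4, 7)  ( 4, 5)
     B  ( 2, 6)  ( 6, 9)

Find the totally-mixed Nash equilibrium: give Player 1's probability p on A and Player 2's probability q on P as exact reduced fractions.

(p,q) = (3/5, 1/2)

P1 indiff ⇒ q·4+(1-q)·4 = q·2+(1-q)·6 ⇒ q(2) = (1-q)(2) ⇒ q = 1/2
P2 indiff ⇒ p·7+(1-p)·6 = p·5+(1-p)·9 ⇒ p(2) = (1-p)(3) ⇒ p = 3/5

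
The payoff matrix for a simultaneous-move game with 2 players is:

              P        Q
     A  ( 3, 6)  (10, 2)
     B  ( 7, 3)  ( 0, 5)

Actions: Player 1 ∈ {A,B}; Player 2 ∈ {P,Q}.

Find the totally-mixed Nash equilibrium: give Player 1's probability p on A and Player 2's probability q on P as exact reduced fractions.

p=1/3, q=5/7

P1 indiff ⇒ q·3+(1-q)·10 = q·7+(1-q)·0 ⇒ q(-4) = (1-q)(-10) ⇒ q = 5/7
P2 indiff ⇒ p·6+(1-p)·3 = p·2+(1-p)·5 ⇒ p(4) = (1-p)(2) ⇒ p = 1/3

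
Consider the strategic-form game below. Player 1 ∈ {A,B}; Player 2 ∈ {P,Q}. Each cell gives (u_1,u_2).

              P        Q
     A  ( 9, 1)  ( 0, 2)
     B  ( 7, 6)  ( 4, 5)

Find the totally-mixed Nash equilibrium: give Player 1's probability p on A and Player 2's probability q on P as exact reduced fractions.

(p,q) = (1/2, 2/3)

P1 indiff ⇒ q·9+(1-q)·0 = q·7+(1-q)·4 ⇒ q(2) = (1-q)(4) ⇒ q = 2/3
P2 indiff ⇒ p·1+(1-p)·6 = p·2+(1-p)·5 ⇒ p(-1) = (1-p)(-1) ⇒ p = 1/2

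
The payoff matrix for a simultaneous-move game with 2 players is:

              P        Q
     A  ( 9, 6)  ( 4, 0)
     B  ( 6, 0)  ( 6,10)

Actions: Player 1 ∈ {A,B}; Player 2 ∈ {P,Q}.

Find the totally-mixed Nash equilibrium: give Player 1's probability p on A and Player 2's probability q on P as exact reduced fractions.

(p,q) = (5/8, 2/5)

P1 indiff ⇒ q·9+(1-q)·4 = q·6+(1-q)·6 ⇒ q(3) = (1-q)(2) ⇒ q = 2/5
P2 indiff ⇒ p·6+(1-p)·0 = p·0+(1-p)·10 ⇒ p(6) = (1-p)(10) ⇒ p = 5/8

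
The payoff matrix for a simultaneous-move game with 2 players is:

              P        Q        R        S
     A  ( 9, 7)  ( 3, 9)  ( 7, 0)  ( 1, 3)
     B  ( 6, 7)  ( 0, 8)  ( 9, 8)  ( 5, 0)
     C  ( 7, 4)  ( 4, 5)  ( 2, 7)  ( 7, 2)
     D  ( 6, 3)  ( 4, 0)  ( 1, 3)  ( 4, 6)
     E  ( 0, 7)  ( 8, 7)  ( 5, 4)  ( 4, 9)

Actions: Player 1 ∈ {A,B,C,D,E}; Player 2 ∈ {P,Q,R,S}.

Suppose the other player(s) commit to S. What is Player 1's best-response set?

argmax u_1 = {C}

u_1(A vs S) = 1
u_1(B vs S) = 5
u_1(C vs S) = 7
u_1(D vs S) = 4
u_1(E vs S) = 4
max payoff 7 at {C}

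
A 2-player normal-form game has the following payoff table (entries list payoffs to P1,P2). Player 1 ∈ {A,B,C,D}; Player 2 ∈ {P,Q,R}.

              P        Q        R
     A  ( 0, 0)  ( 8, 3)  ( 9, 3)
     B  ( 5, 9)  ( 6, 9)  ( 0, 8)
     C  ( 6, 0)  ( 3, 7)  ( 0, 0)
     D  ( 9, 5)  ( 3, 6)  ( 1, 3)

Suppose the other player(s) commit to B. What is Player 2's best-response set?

P2 best: {P,Q}

u_2(P vs B) = 9
u_2(Q vs B) = 9
u_2(R vs B) = 8
max payoff 9 at {P,Q}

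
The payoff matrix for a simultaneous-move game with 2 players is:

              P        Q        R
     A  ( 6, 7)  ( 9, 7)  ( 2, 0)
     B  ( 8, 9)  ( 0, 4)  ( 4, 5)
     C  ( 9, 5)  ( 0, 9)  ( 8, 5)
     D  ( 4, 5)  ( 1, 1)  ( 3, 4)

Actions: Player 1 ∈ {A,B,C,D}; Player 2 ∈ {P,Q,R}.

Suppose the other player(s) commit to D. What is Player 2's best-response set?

BR_2 = {P}

u_2(P vs D) = 5
u_2(Q vs D) = 1
u_2(R vs D) = 4
max payoff 5 at {P}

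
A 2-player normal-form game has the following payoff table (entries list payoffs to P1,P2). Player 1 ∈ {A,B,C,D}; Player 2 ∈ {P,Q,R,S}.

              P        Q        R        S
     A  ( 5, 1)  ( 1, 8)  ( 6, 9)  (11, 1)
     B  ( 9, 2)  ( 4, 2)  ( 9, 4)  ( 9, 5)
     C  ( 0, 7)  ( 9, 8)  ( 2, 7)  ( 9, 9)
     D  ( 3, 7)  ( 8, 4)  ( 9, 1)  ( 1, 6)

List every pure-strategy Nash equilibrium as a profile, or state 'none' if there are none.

(A,P): not NE [P1→B gives 9>5; P2→R gives 9>1]
(A,Q): not NE [P1→C gives 9>1; P2→R gives 9>8]
(A,R): not NE [P1→D gives 9>6]
(A,S): not NE [P2→R gives 9>1]
(B,P): not NE [P2→S gives 5>2]
(B,Q): not NE [P1→C gives 9>4; P2→S gives 5>2]
(B,R): not NE [P2→S gives 5>4]
(B,S): not NE [P1→A gives 11>9]
(C,P): not NE [P1→B gives 9>0; P2→S gives 9>7]
(C,Q): not NE [P2→S gives 9>8]
(C,R): not NE [P1→D gives 9>2; P2→S gives 9>7]
(C,S): not NE [P1→A gives 11>9]
(D,P): not NE [P1→B gives 9>3]
(D,Q): not NE [P1→C gives 9>8; P2→P gives 7>4]
(D,R): not NE [P2→P gives 7>1]
(D,S): not NE [P1→A gives 11>1; P2→P gives 7>6]

Equilibria: none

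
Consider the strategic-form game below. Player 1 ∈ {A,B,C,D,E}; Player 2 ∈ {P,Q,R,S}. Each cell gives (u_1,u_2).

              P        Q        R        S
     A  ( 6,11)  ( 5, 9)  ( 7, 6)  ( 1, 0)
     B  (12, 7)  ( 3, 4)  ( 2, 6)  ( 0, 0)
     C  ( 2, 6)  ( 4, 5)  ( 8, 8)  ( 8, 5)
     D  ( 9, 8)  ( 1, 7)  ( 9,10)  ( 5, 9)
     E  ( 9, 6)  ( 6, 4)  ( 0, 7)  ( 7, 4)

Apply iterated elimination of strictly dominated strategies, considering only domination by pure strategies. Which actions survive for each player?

Survivors P1:{B,D} P2:{P,R}

P2 drop Q (P beats it: A:11>9 B:7>4 C:6>5 D:8>7 E:6>4)
P1 drop A (D beats it: P:9>6 R:9>7 S:5>1)
P2 drop S (R beats it: B:6>0 C:8>5 D:10>9 E:7>4)
P1 drop C (D beats it: P:9>2 R:9>8)
P1 drop E (B beats it: P:12>9 R:2>0)
P1→{B,D} P2→{P,R}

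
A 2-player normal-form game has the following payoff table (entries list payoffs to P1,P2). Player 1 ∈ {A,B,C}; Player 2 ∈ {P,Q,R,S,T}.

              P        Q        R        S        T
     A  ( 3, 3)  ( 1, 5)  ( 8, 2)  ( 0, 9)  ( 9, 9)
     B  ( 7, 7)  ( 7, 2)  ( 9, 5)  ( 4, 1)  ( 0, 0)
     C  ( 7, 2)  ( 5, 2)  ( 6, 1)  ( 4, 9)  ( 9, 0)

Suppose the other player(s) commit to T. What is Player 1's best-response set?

argmax u_1 = {A,C}

u_1(A vs T) = 9
u_1(B vs T) = 0
u_1(C vs T) = 9
max payoff 9 at {A,C}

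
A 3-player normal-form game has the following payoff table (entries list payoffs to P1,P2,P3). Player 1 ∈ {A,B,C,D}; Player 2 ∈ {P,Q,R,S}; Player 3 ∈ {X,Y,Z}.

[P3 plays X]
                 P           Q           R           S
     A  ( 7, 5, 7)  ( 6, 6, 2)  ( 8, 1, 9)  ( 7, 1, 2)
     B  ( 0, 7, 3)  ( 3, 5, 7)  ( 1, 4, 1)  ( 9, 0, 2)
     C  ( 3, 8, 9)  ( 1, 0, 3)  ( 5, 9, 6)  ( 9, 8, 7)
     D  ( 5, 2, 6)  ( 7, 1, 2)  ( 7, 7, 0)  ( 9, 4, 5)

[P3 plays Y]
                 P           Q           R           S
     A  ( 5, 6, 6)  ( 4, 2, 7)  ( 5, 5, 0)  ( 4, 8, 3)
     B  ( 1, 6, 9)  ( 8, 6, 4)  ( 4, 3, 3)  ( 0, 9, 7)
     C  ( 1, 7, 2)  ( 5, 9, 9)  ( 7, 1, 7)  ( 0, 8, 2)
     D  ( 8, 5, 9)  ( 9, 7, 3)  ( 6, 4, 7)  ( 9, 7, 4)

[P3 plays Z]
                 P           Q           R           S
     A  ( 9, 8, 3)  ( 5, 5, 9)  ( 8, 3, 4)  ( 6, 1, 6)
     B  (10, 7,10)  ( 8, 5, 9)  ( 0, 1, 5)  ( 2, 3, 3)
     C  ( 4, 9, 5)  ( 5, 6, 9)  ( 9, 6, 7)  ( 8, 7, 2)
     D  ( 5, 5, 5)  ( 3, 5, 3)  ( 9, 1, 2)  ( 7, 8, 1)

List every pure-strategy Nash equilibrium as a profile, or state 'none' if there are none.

Nash profiles: (B,P,Z), (D,Q,Y)

(A,P,X): not NE [P2→Q gives 6>5]
(A,P,Y): not NE [P1→D gives 8>5; P2→S gives 8>6; P3→X gives 7>6]
(A,P,Z): not NE [P1→B gives 10>9; P3→X gives 7>3]
(A,Q,X): not NE [P1→D gives 7>6; P3→Z gives 9>2]
(A,Q,Y): not NE [P1→D gives 9>4; P2→S gives 8>2; P3→Z gives 9>7]
(A,Q,Z): not NE [P1→B gives 8>5; P2→P gives 8>5]
(A,R,X): not NE [P2→Q gives 6>1]
(A,R,Y): not NE [P1→C gives 7>5; P2→S gives 8>5; P3→X gives 9>0]
(A,R,Z): not NE [P1→D gives 9>8; P2→P gives 8>3; P3→X gives 9>4]
(A,S,X): not NE [P1→D gives 9>7; P2→Q gives 6>1; P3→Z gives 6>2]
(A,S,Y): not NE [P1→D gives 9>4; P3→Z gives 6>3]
(A,S,Z): not NE [P1→C gives 8>6; P2→P gives 8>1]
(B,P,X): not NE [P1→A gives 7>0; P3→Z gives 10>3]
(B,P,Y): not NE [P1→D gives 8>1; P2→S gives 9>6; P3→Z gives 10>9]
(B,P,Z): NE
(B,Q,X): not NE [P1→D gives 7>3; P2→P gives 7>5; P3→Z gives 9>7]
(B,Q,Y): not NE [P1→D gives 9>8; P2→S gives 9>6; P3→Z gives 9>4]
(B,Q,Z): not NE [P2→P gives 7>5]
(B,R,X): not NE [P1→A gives 8>1; P2→P gives 7>4; P3→Z gives 5>1]
(B,R,Y): not NE [P1→C gives 7>4; P2→S gives 9>3; P3→Z gives 5>3]
(B,R,Z): not NE [P1→D gives 9>0; P2→P gives 7>1]
(B,S,X): not NE [P2→P gives 7>0; P3→Y gives 7>2]
(B,S,Y): not NE [P1→D gives 9>0]
(B,S,Z): not NE [P1→C gives 8>2; P2→P gives 7>3; P3→Y gives 7>3]
(C,P,X): not NE [P1→A gives 7>3; P2→R gives 9>8]
(C,P,Y): not NE [P1→D gives 8>1; P2→Q gives 9>7; P3→X gives 9>2]
(C,P,Z): not NE [P1→B gives 10>4; P3→X gives 9>5]
(C,Q,X): not NE [P1→D gives 7>1; P2→R gives 9>0; P3→Z gives 9>3]
(C,Q,Y): not NE [P1→D gives 9>5]
(C,Q,Z): not NE [P1→B gives 8>5; P2→P gives 9>6]
(C,R,X): not NE [P1→A gives 8>5; P3→Z gives 7>6]
(C,R,Y): not NE [P2→Q gives 9>1]
(C,R,Z): not NE [P2→P gives 9>6]
(C,S,X): not NE [P2→R gives 9>8]
(C,S,Y): not NE [P1→D gives 9>0; P2→Q gives 9>8; P3→X gives 7>2]
(C,S,Z): not NE [P2→P gives 9>7; P3→X gives 7>2]
(D,P,X): not NE [P1→A gives 7>5; P2→R gives 7>2; P3→Y gives 9>6]
(D,P,Y): not NE [P2→S gives 7>5]
(D,P,Z): not NE [P1→B gives 10>5; P2→S gives 8>5; P3→Y gives 9>5]
(D,Q,X): not NE [P2→R gives 7>1; P3→Z gives 3>2]
(D,Q,Y): NE
(D,Q,Z): not NE [P1→B gives 8>3; P2→S gives 8>5]
(D,R,X): not NE [P1→A gives 8>7; P3→Y gives 7>0]
(D,R,Y): not NE [P1→C gives 7>6; P2→S gives 7>4]
(D,R,Z): not NE [P2→S gives 8>1; P3→Y gives 7>2]
(D,S,X): not NE [P2→R gives 7>4]
(D,S,Y): not NE [P3→X gives 5>4]
(D,S,Z): not NE [P1→C gives 8>7; P3→X gives 5>1]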